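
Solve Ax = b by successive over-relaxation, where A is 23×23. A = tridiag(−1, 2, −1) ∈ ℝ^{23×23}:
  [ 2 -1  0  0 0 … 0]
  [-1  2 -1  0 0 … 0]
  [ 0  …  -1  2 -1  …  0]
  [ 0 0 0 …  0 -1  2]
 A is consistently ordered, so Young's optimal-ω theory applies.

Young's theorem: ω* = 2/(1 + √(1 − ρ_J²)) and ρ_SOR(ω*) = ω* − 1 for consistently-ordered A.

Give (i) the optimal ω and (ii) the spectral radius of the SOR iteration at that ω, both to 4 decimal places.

n=23: λ(B_J) = 1 − λ(A)/2 = cos(kπ/24); k=1 gives ρ_J = 0.9914.
√(1−ρ_J²) = |sin(π/24)| = 0.13053
ω* = 2/(1 + 0.13053) = 2/1.13053 = 1.7691.
ρ_SOR = ω* − 1 ≈ 0.7691.

ω* = 1.7691, ρ_SOR = 0.7691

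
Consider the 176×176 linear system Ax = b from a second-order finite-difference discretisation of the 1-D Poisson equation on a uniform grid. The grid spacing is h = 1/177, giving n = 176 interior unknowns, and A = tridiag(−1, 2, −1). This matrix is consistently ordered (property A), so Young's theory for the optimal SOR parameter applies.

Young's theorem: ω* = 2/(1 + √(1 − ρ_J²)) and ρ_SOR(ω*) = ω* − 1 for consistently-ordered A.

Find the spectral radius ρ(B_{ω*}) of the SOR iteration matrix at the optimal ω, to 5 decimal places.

n=176: λ(B_J) = 1 − λ(A)/2 = cos(kπ/177); k=1 gives ρ_J = 0.99984.
1 − cos²(π/177) = sin²(π/177) ⇒ √(1−ρ_J²) = sin(π/177) = 0.017748.
Young: ω* = 2/(1+√(1−ρ_J²)) = 2/(1+0.017748) = 2/1.017748 = 1.96512.
ρ_SOR = ω* − 1 = 1.96512 − 1 = 0.96512.

ρ_SOR = 0.96512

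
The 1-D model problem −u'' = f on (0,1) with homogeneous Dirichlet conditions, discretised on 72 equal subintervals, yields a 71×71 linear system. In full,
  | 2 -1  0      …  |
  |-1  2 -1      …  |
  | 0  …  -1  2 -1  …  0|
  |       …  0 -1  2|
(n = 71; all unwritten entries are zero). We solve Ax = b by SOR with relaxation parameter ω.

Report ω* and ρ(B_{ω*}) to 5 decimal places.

spectrum of D⁻¹(L+U) = {cos(kπ/72) : 1≤k≤71}; ρ_J = cos(π/72) = 0.99905.
√(1−ρ_J²) = |sin(π/72)| = 0.043619
[ω*] 2 ÷ (1 + 0.043619) = 2 ÷ 1.043619 = 1.91641.
and ρ(B_{ω*}) = 1.91641 − 1 = 0.91641.

ω* = 1.91641, ρ_SOR = 0.91641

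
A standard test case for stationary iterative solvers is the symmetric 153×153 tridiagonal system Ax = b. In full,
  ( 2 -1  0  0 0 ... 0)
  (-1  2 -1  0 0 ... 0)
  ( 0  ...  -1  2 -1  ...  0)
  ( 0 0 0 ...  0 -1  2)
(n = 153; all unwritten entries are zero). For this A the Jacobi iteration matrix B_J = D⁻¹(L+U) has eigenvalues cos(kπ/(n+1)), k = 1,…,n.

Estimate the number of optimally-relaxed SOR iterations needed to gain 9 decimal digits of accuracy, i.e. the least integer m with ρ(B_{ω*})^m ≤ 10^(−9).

m = 508

ρ_J = max_k |cos(kπ/154)| = cos(π/154) = 0.9997919
√(1 − cos²(π/154)) = sin(π/154) ≈ 0.0203985.
ω* = 2/(1+0.0203985) = 1.9600186
At ω = 1.9600186 every |λ(B_ω)| = ω−1, so ρ_SOR = 0.9600186.
9·ln10 = 20.7233; −ln(0.9600186) = 0.0408026; m = ⌈20.7233/0.0408026⌉ = ⌈507.892⌉ = 508.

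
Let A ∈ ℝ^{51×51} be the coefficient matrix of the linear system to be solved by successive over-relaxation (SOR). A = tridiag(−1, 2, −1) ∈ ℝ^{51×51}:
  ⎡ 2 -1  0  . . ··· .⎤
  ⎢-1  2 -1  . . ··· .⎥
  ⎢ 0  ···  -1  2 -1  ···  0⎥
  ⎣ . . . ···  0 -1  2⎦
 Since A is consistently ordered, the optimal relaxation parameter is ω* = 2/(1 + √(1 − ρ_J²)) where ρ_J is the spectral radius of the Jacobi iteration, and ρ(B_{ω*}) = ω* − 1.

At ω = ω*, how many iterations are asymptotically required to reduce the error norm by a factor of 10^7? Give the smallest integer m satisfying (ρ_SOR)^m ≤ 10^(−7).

B_J for the 51×51 system has eigenvalues cos(kπ/52); ρ_J = cos(π/52) = 0.9981756.
√(1−ρ_J²) = |sin(π/52)| = 0.0603785
ω* = 2/(1+0.0603785) = 1.8861190
ρ_SOR = ω* − 1 ≈ 0.8861190.
(0.8861190)^m ≤ 10^{−7}  ⇒  m·ln(0.8861190) ≤ −7·ln10  ⇒  m ≥ 133.313  ⇒  m = 134

m = 134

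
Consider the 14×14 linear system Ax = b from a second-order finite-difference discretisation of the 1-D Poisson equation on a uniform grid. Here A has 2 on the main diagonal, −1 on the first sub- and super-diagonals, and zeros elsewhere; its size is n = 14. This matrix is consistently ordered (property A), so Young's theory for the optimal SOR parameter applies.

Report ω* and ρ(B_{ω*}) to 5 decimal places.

ω* = 1.65575, ρ_SOR = 0.65575

ρ_J = max_k |cos(kπ/15)| = cos(π/15) = 0.97815
√(1−ρ_J²) simplifies to sin(π/15) = 0.207912.
ω* = 2/(1+0.207912) = 1.65575
[ρ_SOR] ω* − 1 = 0.65575.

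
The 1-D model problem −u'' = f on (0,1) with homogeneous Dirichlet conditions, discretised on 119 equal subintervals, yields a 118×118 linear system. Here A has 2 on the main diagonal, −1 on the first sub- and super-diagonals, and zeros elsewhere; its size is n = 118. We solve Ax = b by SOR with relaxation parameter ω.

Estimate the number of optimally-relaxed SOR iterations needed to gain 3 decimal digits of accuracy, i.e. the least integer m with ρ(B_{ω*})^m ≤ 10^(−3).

m = 131

[ρ_J] n=118: ρ(B_J) = cos(π/(n+1)) = cos(π/119) = 0.9996515.
√(1−ρ_J²) simplifies to sin(π/119) = 0.0263969.
Then 2/(1+√(1−ρ_J²)) = 2/(1+0.0263969); ω* = 2/1.0263969 = 1.9485640.
and ρ(B_{ω*}) = 1.9485640 − 1 = 0.9485640.
m ≥ 3·ln10 / (−ln 0.9485640) = 130.814; smallest integer m = 131.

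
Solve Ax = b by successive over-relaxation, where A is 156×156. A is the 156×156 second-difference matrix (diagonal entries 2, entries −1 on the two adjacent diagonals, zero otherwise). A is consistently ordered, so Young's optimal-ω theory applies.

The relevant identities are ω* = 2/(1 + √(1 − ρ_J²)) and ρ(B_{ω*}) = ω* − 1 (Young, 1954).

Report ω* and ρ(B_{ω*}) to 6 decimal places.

ρ_J = max_k |cos(kπ/157)| = cos(π/157) = 0.999800
root = sin(π/157) = 0.0200088  (since 1−cos² = sin²).
ω* = 2/(1+0.0200088) = 1.960767
ρ_SOR = ω* − 1 ≈ 0.960767.

ω* = 1.960767, ρ_SOR = 0.960767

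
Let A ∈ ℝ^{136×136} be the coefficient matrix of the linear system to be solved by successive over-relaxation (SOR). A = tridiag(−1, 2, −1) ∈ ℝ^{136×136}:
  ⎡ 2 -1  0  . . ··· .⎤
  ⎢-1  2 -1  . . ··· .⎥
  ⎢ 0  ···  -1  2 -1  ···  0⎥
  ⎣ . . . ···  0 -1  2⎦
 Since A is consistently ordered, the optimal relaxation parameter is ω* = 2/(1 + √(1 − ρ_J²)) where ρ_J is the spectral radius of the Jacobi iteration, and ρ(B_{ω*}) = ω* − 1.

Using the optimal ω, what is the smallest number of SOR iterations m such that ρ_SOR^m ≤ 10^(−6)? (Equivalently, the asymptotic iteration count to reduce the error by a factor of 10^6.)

B_J for the 136×136 system has eigenvalues cos(kπ/137); ρ_J = cos(π/137) = 0.9997371.
√(1−ρ_J²) = |sin(π/137)| = 0.0229293
Then 2/(1+√(1−ρ_J²)) = 2/(1+0.0229293); ω* = 2/1.0229293 = 1.9551693.
[ρ_SOR] ω* − 1 = 0.9551693.
(0.9551693)^m ≤ 10^{−6}  ⇒  m·ln(0.9551693) ≤ −6·ln10  ⇒  m ≥ 301.210  ⇒  m = 302

m = 302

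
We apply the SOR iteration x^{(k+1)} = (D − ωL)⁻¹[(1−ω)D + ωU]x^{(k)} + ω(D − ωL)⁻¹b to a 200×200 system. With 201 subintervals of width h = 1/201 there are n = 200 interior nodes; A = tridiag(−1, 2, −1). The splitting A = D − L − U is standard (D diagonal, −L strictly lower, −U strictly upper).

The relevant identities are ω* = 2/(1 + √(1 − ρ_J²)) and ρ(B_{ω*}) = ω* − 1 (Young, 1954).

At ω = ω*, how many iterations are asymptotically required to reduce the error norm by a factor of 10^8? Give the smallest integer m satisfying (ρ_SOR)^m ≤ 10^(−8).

n=200: λ(B_J) = 1 − λ(A)/2 = cos(kπ/201); k=1 gives ρ_J = 0.9998779.
root = sin(π/201) = 0.0156292  (since 1−cos² = sin²).
ω* = 2/(1+0.0156292) = 1.9692226
and ρ(B_{ω*}) = 1.9692226 − 1 = 0.9692226.
For 8 digits: m = 8·ln10 / (−ln 0.9692226) = 18.4207/0.031261 = 589.255; round up → m = 590.

m = 590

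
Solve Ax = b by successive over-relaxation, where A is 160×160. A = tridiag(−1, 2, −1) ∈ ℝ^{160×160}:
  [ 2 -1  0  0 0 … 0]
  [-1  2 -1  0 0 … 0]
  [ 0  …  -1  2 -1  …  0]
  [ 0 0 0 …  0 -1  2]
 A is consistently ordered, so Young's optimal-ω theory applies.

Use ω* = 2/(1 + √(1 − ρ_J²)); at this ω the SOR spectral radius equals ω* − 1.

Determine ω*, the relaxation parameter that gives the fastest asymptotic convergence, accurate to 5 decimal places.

B_J for the 160×160 system has eigenvalues cos(kπ/161); ρ_J = cos(π/161) = 0.99981.
√(1−ρ_J²) simplifies to sin(π/161) = 0.019512.
ω* = 2 / (1 + 0.019512) = 2 / 1.019512 ≈ 1.96172.
Hence ρ(B_{ω*}) = 1.96172 − 1 = 0.96172.

ω* = 1.96172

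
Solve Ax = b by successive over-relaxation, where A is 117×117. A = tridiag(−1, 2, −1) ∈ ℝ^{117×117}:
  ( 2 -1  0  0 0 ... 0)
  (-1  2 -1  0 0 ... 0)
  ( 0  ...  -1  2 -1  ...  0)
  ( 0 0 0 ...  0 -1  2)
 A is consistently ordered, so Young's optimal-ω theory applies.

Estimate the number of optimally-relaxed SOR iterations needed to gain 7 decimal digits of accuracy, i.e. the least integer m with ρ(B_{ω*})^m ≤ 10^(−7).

m = 303

n=117: λ(B_J) = 1 − λ(A)/2 = cos(kπ/118); k=1 gives ρ_J = 0.9996456.
1 − cos²(π/118) = sin²(π/118) ⇒ √(1−ρ_J²) = sin(π/118) = 0.0266205.
Then 2/(1+√(1−ρ_J²)) = 2/(1+0.0266205); ω* = 2/1.0266205 = 1.9481396.
ρ_SOR = ω* − 1 = 1.9481396 − 1 = 0.9481396.
7·ln10 = 16.1181; −ln(0.9481396) = 0.0532535; m = ⌈16.1181/0.0532535⌉ = ⌈302.667⌉ = 303.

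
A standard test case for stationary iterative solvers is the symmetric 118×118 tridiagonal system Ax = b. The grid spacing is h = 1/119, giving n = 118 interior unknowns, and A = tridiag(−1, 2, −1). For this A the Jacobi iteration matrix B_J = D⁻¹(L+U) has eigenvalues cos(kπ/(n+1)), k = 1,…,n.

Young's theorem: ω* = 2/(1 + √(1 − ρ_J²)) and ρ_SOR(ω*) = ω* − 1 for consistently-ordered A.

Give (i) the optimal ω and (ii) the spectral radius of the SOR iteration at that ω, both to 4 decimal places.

ω* = 1.9486, ρ_SOR = 0.9486

ρ_J = max_k |cos(kπ/119)| = cos(π/119) = 0.9997
√(1−ρ_J²) simplifies to sin(π/119) = 0.02640.
Young: ω* = 2/(1+√(1−ρ_J²)) = 2/(1+0.02640) = 2/1.02640 = 1.9486.
At ω = 1.9486 every |λ(B_ω)| = ω−1, so ρ_SOR = 0.9486.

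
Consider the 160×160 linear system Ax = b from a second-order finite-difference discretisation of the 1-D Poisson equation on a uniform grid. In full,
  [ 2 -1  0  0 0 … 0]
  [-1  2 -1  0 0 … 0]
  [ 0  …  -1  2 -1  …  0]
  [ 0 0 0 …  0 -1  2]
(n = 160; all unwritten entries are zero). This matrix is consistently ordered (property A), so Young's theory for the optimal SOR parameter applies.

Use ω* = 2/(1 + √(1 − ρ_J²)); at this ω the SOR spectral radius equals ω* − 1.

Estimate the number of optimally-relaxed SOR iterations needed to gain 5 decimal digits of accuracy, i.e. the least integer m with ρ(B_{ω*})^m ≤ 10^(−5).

m = 295

n=160: λ(B_J) = 1 − λ(A)/2 = cos(kπ/161); k=1 gives ρ_J = 0.9998096.
√(1−ρ_J²) = |sin(π/161)| = 0.0195118
Then 2/(1+√(1−ρ_J²)) = 2/(1+0.0195118); ω* = 2/1.0195118 = 1.9617232.
Hence ρ(B_{ω*}) = 1.9617232 − 1 = 0.9617232.
5·ln10 = 11.5129; −ln(0.9617232) = 0.0390286; m = ⌈11.5129/0.0390286⌉ = ⌈294.986⌉ = 295.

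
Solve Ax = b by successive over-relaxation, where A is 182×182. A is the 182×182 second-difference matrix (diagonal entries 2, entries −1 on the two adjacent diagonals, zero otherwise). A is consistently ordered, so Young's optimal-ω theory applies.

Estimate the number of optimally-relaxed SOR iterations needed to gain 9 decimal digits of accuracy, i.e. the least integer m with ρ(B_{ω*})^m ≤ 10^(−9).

½·tridiag(1,0,1) at n=182: λ_k = cos(kπ/183); max |λ| at k=1 ⇒ ρ_J = cos(π/183) ≈ 0.9998526.
root = sin(π/183) = 0.0171663  (since 1−cos² = sin²).
[ω*] 2 ÷ (1 + 0.0171663) = 2 ÷ 1.0171663 = 1.9662468.
ρ_SOR = ω* − 1 = 1.9662468 − 1 = 0.9662468.
ρ_SOR^m ≤ 10^(−9) ⇔ m ≥ 9·ln10/(−ln 0.9662468) = 20.7233/0.034336 = 603.544; m = ⌈603.544⌉ = 604.

m = 604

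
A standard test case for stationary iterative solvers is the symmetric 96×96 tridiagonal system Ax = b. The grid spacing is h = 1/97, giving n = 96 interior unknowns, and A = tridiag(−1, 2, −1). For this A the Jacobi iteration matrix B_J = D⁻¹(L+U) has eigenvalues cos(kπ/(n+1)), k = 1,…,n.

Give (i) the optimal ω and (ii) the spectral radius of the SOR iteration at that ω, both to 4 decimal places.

ω* = 1.9373, ρ_SOR = 0.9373

½·tridiag(1,0,1) at n=96: λ_k = cos(kπ/97); max |λ| at k=1 ⇒ ρ_J = cos(π/97) ≈ 0.9995.
root = sin(π/97) = 0.03238  (since 1−cos² = sin²).
ω* = 2/(1+0.03238) = 1.9373
and ρ(B_{ω*}) = 1.9373 − 1 = 0.9373.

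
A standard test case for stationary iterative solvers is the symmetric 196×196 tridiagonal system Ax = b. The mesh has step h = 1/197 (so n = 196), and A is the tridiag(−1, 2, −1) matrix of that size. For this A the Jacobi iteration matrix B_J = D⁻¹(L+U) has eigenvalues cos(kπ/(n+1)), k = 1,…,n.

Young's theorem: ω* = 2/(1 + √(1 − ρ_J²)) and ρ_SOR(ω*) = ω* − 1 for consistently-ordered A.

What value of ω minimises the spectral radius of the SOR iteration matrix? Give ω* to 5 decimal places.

ω* = 1.96861

ρ_J = max_k |cos(kπ/197)| = cos(π/197) = 0.99987
√(1−ρ_J²) simplifies to sin(π/197) = 0.015946.
ω* = 2/(1 + 0.015946) = 2/1.015946 = 1.96861.
Hence ρ(B_{ω*}) = 1.96861 − 1 = 0.96861.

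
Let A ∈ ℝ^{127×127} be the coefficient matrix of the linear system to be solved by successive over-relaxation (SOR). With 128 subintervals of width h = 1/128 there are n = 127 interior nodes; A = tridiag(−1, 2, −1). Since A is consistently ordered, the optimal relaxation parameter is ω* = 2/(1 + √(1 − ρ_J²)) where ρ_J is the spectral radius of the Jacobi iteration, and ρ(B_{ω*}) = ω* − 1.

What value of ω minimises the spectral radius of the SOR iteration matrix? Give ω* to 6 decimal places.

spectrum of D⁻¹(L+U) = {cos(kπ/128) : 1≤k≤127}; ρ_J = cos(π/128) = 0.999699.
√(1 − cos²(π/128)) = sin(π/128) ≈ 0.0245412.
ω* = 2/(1 + 0.0245412) = 2/1.0245412 = 1.952093.
At ω = 1.952093 every |λ(B_ω)| = ω−1, so ρ_SOR = 0.952093.

ω* = 1.952093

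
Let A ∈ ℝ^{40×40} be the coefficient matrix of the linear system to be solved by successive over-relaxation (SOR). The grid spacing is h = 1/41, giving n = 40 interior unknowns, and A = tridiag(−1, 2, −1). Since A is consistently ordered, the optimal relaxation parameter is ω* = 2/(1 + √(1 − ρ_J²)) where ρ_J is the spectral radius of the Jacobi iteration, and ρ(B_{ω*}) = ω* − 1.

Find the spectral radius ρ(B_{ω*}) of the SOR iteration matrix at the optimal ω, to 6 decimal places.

ρ_SOR = 0.857788

[ρ_J] n=40: ρ(B_J) = cos(π/(n+1)) = cos(π/41) = 0.997066.
1 − cos²(π/41) = sin²(π/41) ⇒ √(1−ρ_J²) = sin(π/41) = 0.0765493.
ω* = 2 / (1 + 0.0765493) = 2 / 1.0765493 ≈ 1.857788.
ρ_SOR = ω* − 1 = 1.857788 − 1 = 0.857788.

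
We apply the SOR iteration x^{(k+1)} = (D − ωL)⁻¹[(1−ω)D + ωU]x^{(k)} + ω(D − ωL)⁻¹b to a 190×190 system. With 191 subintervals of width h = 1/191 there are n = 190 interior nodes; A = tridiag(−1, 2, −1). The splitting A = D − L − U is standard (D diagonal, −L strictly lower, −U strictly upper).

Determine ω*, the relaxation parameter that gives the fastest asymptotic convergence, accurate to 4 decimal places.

ω* = 1.9676

n=190: λ(B_J) = 1 − λ(A)/2 = cos(kπ/191); k=1 gives ρ_J = 0.9999.
root = sin(π/191) = 0.01645  (since 1−cos² = sin²).
ω* = 2/(1 + 0.01645) = 2/1.01645 = 1.9676.
and ρ(B_{ω*}) = 1.9676 − 1 = 0.9676.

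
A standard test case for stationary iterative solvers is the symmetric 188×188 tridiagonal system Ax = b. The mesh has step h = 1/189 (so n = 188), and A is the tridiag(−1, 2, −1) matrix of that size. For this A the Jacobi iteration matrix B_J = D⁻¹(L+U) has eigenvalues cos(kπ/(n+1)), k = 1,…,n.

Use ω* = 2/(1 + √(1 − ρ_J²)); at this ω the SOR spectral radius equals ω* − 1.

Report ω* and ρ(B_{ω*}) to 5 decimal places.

spectrum of D⁻¹(L+U) = {cos(kπ/189) : 1≤k≤188}; ρ_J = cos(π/189) = 0.99986.
√(1 − cos²(π/189)) = sin(π/189) ≈ 0.016621.
[ω*] 2 ÷ (1 + 0.016621) = 2 ÷ 1.016621 = 1.96730.
At ω = 1.96730 every |λ(B_ω)| = ω−1, so ρ_SOR = 0.96730.

ω* = 1.96730, ρ_SOR = 0.96730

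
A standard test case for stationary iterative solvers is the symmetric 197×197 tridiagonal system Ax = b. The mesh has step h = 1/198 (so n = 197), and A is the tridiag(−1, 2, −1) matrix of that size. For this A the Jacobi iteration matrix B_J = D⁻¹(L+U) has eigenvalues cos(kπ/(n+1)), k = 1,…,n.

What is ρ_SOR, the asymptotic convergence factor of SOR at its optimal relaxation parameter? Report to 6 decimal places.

With n=197, ρ(Jacobi) = cos(π/198) = 0.999874.
√(1−ρ_J²) simplifies to sin(π/198) = 0.0158660.
ω* = 2/(1+0.0158660) = 1.968764
ρ(B_{ω*}) = ω*−1 = 0.968764

ρ_SOR = 0.968764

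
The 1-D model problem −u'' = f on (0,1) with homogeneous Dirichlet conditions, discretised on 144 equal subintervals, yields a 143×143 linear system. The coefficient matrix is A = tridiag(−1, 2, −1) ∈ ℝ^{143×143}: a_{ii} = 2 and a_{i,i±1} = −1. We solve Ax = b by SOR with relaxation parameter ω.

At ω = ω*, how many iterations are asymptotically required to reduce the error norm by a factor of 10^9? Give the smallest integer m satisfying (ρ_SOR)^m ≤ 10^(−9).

m = 475

B_J for the 143×143 system has eigenvalues cos(kπ/144); ρ_J = cos(π/144) = 0.9997620.
√(1 − cos²(π/144)) = sin(π/144) ≈ 0.0218149.
Young: ω* = 2/(1+√(1−ρ_J²)) = 2/(1+0.0218149) = 2/1.0218149 = 1.9573017.
[ρ_SOR] ω* − 1 = 0.9573017.
m ≥ 9·ln10 / (−ln 0.9573017) = 474.905; smallest integer m = 475.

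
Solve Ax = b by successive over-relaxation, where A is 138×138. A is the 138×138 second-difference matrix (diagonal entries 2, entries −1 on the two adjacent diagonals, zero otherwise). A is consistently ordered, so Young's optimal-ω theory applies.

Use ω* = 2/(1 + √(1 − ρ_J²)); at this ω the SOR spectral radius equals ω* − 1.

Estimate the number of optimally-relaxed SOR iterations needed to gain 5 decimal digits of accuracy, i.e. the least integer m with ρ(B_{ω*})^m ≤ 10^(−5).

n=138: λ(B_J) = 1 − λ(A)/2 = cos(kπ/139); k=1 gives ρ_J = 0.9997446.
√(1−ρ_J²) = |sin(π/139)| = 0.0225995
Young: ω* = 2/(1+√(1−ρ_J²)) = 2/(1+0.0225995) = 2/1.0225995 = 1.9557999.
and ρ(B_{ω*}) = 1.9557999 − 1 = 0.9557999.
Need (0.9557999)^m ≤ 10^(−5): m ≥ 5·ln10/|ln 0.9557999| = 11.5129/0.0452067 = 254.672 ⇒ m = 255.

m = 255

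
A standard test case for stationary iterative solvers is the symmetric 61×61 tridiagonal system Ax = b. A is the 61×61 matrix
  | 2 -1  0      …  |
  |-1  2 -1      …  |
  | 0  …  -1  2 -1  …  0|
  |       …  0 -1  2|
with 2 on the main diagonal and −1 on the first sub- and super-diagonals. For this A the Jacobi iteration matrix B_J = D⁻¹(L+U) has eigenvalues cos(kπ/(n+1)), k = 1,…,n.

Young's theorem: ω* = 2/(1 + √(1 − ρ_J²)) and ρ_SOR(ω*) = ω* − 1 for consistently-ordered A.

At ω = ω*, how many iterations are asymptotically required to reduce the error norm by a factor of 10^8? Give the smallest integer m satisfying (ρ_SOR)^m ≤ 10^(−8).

With n=61, ρ(Jacobi) = cos(π/62) = 0.9987165.
1 − cos²(π/62) = sin²(π/62) ⇒ √(1−ρ_J²) = sin(π/62) = 0.0506492.
So ω* = 2/1.0506492 = 1.9035849 (Young).
[ρ_SOR] ω* − 1 = 0.9035849.
For 8 digits: m = 8·ln10 / (−ln 0.9035849) = 18.4207/0.101385 = 181.691; round up → m = 182.

m = 182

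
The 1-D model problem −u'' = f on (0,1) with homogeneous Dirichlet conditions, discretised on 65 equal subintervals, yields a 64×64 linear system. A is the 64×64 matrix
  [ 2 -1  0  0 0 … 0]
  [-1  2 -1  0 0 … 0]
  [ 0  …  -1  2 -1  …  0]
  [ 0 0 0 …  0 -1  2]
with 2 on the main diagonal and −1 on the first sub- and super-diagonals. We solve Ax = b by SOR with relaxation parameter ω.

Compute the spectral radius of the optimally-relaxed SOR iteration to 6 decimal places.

ρ_SOR = 0.907826

spectrum of D⁻¹(L+U) = {cos(kπ/65) : 1≤k≤64}; ρ_J = cos(π/65) = 0.998832.
root = sin(π/65) = 0.0483134  (since 1−cos² = sin²).
ω* = 2 / (1 + 0.0483134) = 2 / 1.0483134 ≈ 1.907826.
ρ_SOR = ω* − 1 ≈ 0.907826.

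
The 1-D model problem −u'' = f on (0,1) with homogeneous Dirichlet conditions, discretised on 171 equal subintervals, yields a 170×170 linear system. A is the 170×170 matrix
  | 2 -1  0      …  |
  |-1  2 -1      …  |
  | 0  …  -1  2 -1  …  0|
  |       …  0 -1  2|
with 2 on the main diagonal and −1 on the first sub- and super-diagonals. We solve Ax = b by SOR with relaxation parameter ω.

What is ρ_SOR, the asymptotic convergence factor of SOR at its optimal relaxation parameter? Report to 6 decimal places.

ρ_SOR = 0.963921

[ρ_J] n=170: ρ(B_J) = cos(π/(n+1)) = cos(π/171) = 0.999831.
√(1 − cos²(π/171)) = sin(π/171) ≈ 0.0183709.
Then 2/(1+√(1−ρ_J²)) = 2/(1+0.0183709); ω* = 2/1.0183709 = 1.963921.
ρ_SOR = ω* − 1 = 1.963921 − 1 = 0.963921.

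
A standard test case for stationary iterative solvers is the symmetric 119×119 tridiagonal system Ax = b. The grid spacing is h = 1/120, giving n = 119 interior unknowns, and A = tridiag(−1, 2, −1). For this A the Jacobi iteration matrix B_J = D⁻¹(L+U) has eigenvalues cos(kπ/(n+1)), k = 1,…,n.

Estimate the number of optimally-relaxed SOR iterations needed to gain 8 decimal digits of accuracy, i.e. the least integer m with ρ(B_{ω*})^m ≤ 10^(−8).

m = 352

[ρ_J] n=119: ρ(B_J) = cos(π/(n+1)) = cos(π/120) = 0.9996573.
√(1 − cos²(π/120)) = sin(π/120) ≈ 0.0261769.
Young: ω* = 2/(1+√(1−ρ_J²)) = 2/(1+0.0261769) = 2/1.0261769 = 1.9489817.
ρ_SOR = ω* − 1 = 1.9489817 − 1 = 0.9489817.
For 8 digits: m = 8·ln10 / (−ln 0.9489817) = 18.4207/0.0523658 = 351.770; round up → m = 352.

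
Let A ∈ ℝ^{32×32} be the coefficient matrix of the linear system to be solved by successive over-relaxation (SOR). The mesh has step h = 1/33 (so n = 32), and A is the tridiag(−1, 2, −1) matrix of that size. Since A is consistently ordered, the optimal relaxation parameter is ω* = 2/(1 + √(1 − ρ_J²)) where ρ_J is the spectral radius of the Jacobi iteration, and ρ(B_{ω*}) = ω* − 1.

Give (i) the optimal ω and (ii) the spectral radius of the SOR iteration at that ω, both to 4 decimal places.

With n=32, ρ(Jacobi) = cos(π/33) = 0.9955.
√(1−ρ_J²) = |sin(π/33)| = 0.09506
ω* = 2 / (1 + 0.09506) = 2 / 1.09506 ≈ 1.8264.
ρ_SOR = ω* − 1 = 1.8264 − 1 = 0.8264.

ω* = 1.8264, ρ_SOR = 0.8264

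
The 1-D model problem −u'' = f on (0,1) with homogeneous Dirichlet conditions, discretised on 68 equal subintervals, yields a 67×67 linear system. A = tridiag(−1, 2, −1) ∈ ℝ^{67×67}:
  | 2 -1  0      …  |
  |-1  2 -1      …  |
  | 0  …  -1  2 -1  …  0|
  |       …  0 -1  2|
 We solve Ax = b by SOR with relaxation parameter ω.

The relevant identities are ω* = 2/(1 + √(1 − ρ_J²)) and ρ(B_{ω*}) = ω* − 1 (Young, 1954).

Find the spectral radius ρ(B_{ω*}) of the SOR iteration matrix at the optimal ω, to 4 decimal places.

½·tridiag(1,0,1) at n=67: λ_k = cos(kπ/68); max |λ| at k=1 ⇒ ρ_J = cos(π/68) ≈ 0.9989.
root = sin(π/68) = 0.04618  (since 1−cos² = sin²).
So ω* = 2/1.04618 = 1.9117 (Young).
and ρ(B_{ω*}) = 1.9117 − 1 = 0.9117.

ρ_SOR = 0.9117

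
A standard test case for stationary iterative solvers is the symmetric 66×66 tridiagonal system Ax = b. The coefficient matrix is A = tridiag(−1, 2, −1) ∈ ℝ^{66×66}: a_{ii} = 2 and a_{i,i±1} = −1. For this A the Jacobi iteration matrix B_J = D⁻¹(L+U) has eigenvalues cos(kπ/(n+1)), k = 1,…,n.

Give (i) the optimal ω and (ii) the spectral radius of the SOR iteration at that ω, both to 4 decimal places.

ω* = 1.9105, ρ_SOR = 0.9105

[ρ_J] n=66: ρ(B_J) = cos(π/(n+1)) = cos(π/67) = 0.9989.
root = sin(π/67) = 0.04687  (since 1−cos² = sin²).
ω* = 2 / (1 + 0.04687) = 2 / 1.04687 ≈ 1.9105.
ρ(B_{ω*}) = ω*−1 = 0.9105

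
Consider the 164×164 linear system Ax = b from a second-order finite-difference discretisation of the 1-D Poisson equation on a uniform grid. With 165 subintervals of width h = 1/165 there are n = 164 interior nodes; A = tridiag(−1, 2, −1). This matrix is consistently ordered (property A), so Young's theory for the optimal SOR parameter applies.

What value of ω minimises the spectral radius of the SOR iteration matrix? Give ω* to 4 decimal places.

B_J for the 164×164 system has eigenvalues cos(kπ/165); ρ_J = cos(π/165) = 0.9998.
√(1−ρ_J²) = |sin(π/165)| = 0.01904
ω* = 2/(1 + 0.01904) = 2/1.01904 = 1.9626.
and ρ(B_{ω*}) = 1.9626 − 1 = 0.9626.

ω* = 1.9626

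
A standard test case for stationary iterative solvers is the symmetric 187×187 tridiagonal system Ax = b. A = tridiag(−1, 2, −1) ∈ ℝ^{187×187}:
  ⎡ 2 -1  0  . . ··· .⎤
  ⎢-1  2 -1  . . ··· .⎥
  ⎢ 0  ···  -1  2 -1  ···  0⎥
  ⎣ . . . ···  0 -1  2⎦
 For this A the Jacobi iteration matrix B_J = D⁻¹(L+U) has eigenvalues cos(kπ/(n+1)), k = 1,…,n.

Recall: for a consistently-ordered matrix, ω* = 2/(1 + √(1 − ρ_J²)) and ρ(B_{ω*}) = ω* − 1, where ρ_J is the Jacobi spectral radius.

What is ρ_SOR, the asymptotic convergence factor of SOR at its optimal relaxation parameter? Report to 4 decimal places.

ρ_SOR = 0.9671

With n=187, ρ(Jacobi) = cos(π/188) = 0.9999.
√(1 − cos²(π/188)) = sin(π/188) ≈ 0.01671.
Then 2/(1+√(1−ρ_J²)) = 2/(1+0.01671); ω* = 2/1.01671 = 1.9671.
Hence ρ(B_{ω*}) = 1.9671 − 1 = 0.9671.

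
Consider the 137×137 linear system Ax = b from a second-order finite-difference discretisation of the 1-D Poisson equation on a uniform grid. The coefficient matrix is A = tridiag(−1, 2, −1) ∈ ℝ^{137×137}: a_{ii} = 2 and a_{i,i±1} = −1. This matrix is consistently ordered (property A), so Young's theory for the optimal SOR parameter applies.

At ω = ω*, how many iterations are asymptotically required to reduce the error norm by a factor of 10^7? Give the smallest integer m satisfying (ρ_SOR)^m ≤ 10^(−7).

m = 354

½·tridiag(1,0,1) at n=137: λ_k = cos(kπ/138); max |λ| at k=1 ⇒ ρ_J = cos(π/138) ≈ 0.9997409.
1 − cos²(π/138) = sin²(π/138) ⇒ √(1−ρ_J²) = sin(π/138) = 0.0227632.
Then 2/(1+√(1−ρ_J²)) = 2/(1+0.0227632); ω* = 2/1.0227632 = 1.9554869.
ρ_SOR = ω* − 1 = 1.9554869 − 1 = 0.9554869.
For 7 digits: m = 7·ln10 / (−ln 0.9554869) = 16.1181/0.0455342 = 353.978; round up → m = 354.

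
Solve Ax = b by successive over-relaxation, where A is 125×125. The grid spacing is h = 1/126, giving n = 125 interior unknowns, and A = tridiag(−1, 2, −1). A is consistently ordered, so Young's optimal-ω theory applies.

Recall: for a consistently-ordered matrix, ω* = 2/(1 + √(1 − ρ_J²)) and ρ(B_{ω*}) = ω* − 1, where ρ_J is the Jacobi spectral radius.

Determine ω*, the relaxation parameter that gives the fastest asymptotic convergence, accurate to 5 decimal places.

ω* = 1.95135

½·tridiag(1,0,1) at n=125: λ_k = cos(kπ/126); max |λ| at k=1 ⇒ ρ_J = cos(π/126) ≈ 0.99969.
root = sin(π/126) = 0.024931  (since 1−cos² = sin²).
So ω* = 2/1.024931 = 1.95135 (Young).
ρ_SOR = ω* − 1 = 1.95135 − 1 = 0.95135.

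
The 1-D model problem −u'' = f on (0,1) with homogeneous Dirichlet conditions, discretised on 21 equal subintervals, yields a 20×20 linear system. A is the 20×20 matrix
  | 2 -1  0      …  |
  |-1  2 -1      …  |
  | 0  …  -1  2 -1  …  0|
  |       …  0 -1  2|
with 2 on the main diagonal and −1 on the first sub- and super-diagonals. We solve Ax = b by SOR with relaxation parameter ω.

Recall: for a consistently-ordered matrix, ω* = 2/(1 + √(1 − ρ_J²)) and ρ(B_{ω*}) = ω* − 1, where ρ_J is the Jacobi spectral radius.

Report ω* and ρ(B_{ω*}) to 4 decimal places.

ω* = 1.7406, ρ_SOR = 0.7406

n=20: λ(B_J) = 1 − λ(A)/2 = cos(kπ/21); k=1 gives ρ_J = 0.9888.
√(1−ρ_J²) = |sin(π/21)| = 0.14904
ω* = 2 / (1 + 0.14904) = 2 / 1.14904 ≈ 1.7406.
[ρ_SOR] ω* − 1 = 0.7406.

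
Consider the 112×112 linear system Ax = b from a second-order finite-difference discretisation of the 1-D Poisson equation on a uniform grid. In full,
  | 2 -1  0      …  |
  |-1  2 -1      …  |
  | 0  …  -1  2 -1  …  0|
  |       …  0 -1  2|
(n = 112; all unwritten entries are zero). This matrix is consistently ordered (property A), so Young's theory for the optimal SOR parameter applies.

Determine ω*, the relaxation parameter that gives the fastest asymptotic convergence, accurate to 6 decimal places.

n=112: λ(B_J) = 1 − λ(A)/2 = cos(kπ/113); k=1 gives ρ_J = 0.999614.
√(1−ρ_J²) simplifies to sin(π/113) = 0.0277981.
[ω*] 2 ÷ (1 + 0.0277981) = 2 ÷ 1.0277981 = 1.945907.
ρ_SOR = ω* − 1 ≈ 0.945907.

ω* = 1.945907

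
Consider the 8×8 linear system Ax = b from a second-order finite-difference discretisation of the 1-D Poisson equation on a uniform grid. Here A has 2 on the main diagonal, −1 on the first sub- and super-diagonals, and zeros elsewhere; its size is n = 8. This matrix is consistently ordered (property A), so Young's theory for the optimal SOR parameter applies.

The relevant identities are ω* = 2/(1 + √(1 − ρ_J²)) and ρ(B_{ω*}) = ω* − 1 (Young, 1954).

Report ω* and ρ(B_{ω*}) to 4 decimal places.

ω* = 1.4903, ρ_SOR = 0.4903

spectrum of D⁻¹(L+U) = {cos(kπ/9) : 1≤k≤8}; ρ_J = cos(π/9) = 0.9397.
1 − cos²(π/9) = sin²(π/9) ⇒ √(1−ρ_J²) = sin(π/9) = 0.34202.
[ω*] 2 ÷ (1 + 0.34202) = 2 ÷ 1.34202 = 1.4903.
At ω = 1.4903 every |λ(B_ω)| = ω−1, so ρ_SOR = 0.4903.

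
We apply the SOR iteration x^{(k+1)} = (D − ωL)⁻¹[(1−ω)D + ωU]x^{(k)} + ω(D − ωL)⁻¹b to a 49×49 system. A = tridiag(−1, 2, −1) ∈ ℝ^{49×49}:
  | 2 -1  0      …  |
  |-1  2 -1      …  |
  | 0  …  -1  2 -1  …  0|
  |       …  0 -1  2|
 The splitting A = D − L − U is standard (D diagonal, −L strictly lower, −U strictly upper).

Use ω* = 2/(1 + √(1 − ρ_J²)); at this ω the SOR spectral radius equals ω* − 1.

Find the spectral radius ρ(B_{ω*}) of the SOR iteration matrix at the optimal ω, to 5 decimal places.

½·tridiag(1,0,1) at n=49: λ_k = cos(kπ/50); max |λ| at k=1 ⇒ ρ_J = cos(π/50) ≈ 0.99803.
root = sin(π/50) = 0.062791  (since 1−cos² = sin²).
ω* = 2 / (1 + 0.062791) = 2 / 1.062791 ≈ 1.88184.
At ω = 1.88184 every |λ(B_ω)| = ω−1, so ρ_SOR = 0.88184.

ρ_SOR = 0.88184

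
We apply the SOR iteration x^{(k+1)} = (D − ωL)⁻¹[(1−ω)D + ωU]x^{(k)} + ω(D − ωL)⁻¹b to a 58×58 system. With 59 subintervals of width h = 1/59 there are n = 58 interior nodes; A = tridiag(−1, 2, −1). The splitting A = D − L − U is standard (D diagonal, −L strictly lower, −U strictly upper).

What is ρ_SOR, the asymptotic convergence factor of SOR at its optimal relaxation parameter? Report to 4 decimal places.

ρ_SOR = 0.8989

spectrum of D⁻¹(L+U) = {cos(kπ/59) : 1≤k≤58}; ρ_J = cos(π/59) = 0.9986.
1 − cos²(π/59) = sin²(π/59) ⇒ √(1−ρ_J²) = sin(π/59) = 0.05322.
ω* = 2 / (1 + 0.05322) = 2 / 1.05322 ≈ 1.8989.
and ρ(B_{ω*}) = 1.8989 − 1 = 0.8989.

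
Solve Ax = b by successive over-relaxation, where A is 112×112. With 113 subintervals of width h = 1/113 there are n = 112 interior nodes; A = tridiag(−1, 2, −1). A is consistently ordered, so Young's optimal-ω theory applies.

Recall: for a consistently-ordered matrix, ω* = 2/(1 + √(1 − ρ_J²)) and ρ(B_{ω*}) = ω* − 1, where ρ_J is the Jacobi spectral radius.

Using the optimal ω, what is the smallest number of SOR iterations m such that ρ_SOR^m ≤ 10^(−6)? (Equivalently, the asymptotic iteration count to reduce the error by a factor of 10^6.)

m = 249

ρ_J = max_k |cos(kπ/113)| = cos(π/113) = 0.9996136
root = sin(π/113) = 0.0277981  (since 1−cos² = sin²).
ω* = 2/(1 + 0.0277981) = 2/1.0277981 = 1.9459075.
At ω = 1.9459075 every |λ(B_ω)| = ω−1, so ρ_SOR = 0.9459075.
m ≥ 6·ln10 / (−ln 0.9459075) = 248.433; smallest integer m = 249.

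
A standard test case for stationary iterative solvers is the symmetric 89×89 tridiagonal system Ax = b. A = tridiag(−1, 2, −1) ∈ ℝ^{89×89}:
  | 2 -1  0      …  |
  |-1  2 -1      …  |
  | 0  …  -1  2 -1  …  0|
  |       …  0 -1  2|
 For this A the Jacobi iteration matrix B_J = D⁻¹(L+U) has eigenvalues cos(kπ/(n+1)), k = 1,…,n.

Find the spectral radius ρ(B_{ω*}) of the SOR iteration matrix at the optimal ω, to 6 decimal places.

spectrum of D⁻¹(L+U) = {cos(kπ/90) : 1≤k≤89}; ρ_J = cos(π/90) = 0.999391.
√(1−ρ_J²) simplifies to sin(π/90) = 0.0348995.
ω* = 2/(1 + 0.0348995) = 2/1.0348995 = 1.932555.
and ρ(B_{ω*}) = 1.932555 − 1 = 0.932555.

ρ_SOR = 0.932555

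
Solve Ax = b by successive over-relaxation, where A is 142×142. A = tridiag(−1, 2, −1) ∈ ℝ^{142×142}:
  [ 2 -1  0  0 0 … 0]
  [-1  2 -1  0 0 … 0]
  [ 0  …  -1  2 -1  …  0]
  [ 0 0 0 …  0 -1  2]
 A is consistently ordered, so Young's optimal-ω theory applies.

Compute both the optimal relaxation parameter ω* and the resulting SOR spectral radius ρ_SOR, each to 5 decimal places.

With n=142, ρ(Jacobi) = cos(π/143) = 0.99976.
√(1−ρ_J²) = |sin(π/143)| = 0.021967
So ω* = 2/1.021967 = 1.95701 (Young).
Hence ρ(B_{ω*}) = 1.95701 − 1 = 0.95701.

ω* = 1.95701, ρ_SOR = 0.95701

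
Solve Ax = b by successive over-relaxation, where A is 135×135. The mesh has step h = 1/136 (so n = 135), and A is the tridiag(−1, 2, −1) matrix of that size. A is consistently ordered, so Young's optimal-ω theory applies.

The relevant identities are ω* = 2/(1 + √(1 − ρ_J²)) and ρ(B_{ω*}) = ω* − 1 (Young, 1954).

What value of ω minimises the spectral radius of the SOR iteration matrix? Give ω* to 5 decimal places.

[ρ_J] n=135: ρ(B_J) = cos(π/(n+1)) = cos(π/136) = 0.99973.
√(1−ρ_J²) simplifies to sin(π/136) = 0.023098.
ω* = 2/(1+0.023098) = 1.95485
ρ(B_{ω*}) = ω*−1 = 0.95485

ω* = 1.95485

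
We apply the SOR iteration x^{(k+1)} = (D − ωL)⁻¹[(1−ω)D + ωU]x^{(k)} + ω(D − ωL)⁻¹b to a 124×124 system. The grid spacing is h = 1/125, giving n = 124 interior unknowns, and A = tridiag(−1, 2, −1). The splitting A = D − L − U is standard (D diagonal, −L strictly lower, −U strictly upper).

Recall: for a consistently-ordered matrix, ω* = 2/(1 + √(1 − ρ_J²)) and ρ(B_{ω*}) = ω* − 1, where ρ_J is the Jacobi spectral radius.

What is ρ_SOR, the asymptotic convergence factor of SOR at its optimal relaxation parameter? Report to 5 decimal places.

n=124: λ(B_J) = 1 − λ(A)/2 = cos(kπ/125); k=1 gives ρ_J = 0.99968.
1 − cos²(π/125) = sin²(π/125) ⇒ √(1−ρ_J²) = sin(π/125) = 0.025130.
So ω* = 2/1.025130 = 1.95097 (Young).
ρ(B_{ω*}) = ω*−1 = 0.95097

ρ_SOR = 0.95097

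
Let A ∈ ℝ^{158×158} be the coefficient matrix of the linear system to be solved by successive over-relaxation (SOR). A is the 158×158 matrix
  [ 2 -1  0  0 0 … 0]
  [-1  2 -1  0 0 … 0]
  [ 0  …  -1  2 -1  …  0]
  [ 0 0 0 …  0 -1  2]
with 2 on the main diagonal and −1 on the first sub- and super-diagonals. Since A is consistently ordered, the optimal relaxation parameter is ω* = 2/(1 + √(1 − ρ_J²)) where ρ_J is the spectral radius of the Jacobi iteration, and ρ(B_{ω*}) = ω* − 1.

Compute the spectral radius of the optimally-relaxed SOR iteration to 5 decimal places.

[ρ_J] n=158: ρ(B_J) = cos(π/(n+1)) = cos(π/159) = 0.99980.
√(1−ρ_J²) simplifies to sin(π/159) = 0.019757.
Young: ω* = 2/(1+√(1−ρ_J²)) = 2/(1+0.019757) = 2/1.019757 = 1.96125.
Hence ρ(B_{ω*}) = 1.96125 − 1 = 0.96125.

ρ_SOR = 0.96125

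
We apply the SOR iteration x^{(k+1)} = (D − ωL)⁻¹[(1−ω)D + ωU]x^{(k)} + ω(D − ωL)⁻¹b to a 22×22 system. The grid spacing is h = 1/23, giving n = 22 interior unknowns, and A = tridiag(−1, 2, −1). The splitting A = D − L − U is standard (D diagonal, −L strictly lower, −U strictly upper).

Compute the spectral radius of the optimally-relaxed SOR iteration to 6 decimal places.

ρ_SOR = 0.760305

ρ_J = max_k |cos(kπ/23)| = cos(π/23) = 0.990686
√(1 − cos²(π/23)) = sin(π/23) ≈ 0.1361666.
So ω* = 2/1.1361666 = 1.760305 (Young).
ρ(B_{ω*}) = ω*−1 = 0.760305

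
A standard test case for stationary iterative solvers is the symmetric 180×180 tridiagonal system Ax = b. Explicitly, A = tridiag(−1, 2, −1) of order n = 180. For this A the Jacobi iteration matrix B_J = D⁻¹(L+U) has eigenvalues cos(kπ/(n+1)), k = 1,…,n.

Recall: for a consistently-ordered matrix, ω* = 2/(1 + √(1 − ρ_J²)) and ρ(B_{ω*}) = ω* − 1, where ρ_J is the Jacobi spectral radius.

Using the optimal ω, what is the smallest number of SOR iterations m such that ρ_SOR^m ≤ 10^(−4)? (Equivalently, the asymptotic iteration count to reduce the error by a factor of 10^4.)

m = 266

spectrum of D⁻¹(L+U) = {cos(kπ/181) : 1≤k≤180}; ρ_J = cos(π/181) = 0.9998494.
√(1−ρ_J²) simplifies to sin(π/181) = 0.0173560.
Then 2/(1+√(1−ρ_J²)) = 2/(1+0.0173560); ω* = 2/1.0173560 = 1.9658802.
Hence ρ(B_{ω*}) = 1.9658802 − 1 = 0.9658802.
For 4 digits: m = 4·ln10 / (−ln 0.9658802) = 9.21034/0.0347155 = 265.309; round up → m = 266.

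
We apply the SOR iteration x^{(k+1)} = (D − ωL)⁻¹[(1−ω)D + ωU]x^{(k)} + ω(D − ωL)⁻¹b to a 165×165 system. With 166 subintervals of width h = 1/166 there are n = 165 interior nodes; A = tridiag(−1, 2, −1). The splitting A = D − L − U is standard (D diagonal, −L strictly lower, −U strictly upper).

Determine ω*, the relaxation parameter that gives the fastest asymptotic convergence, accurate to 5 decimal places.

spectrum of D⁻¹(L+U) = {cos(kπ/166) : 1≤k≤165}; ρ_J = cos(π/166) = 0.99982.
√(1 − cos²(π/166)) = sin(π/166) ≈ 0.018924.
So ω* = 2/1.018924 = 1.96285 (Young).
and ρ(B_{ω*}) = 1.96285 − 1 = 0.96285.

ω* = 1.96285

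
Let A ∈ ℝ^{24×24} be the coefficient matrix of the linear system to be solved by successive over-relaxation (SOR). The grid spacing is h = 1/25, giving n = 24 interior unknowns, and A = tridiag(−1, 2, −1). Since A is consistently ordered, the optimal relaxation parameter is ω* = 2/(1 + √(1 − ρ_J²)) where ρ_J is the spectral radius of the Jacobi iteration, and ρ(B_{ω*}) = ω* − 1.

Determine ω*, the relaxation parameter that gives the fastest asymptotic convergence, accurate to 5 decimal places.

ω* = 1.77725

ρ_J = max_k |cos(kπ/25)| = cos(π/25) = 0.99211
1 − cos²(π/25) = sin²(π/25) ⇒ √(1−ρ_J²) = sin(π/25) = 0.125333.
ω* = 2/(1+0.125333) = 1.77725
ρ(B_{ω*}) = ω*−1 = 0.77725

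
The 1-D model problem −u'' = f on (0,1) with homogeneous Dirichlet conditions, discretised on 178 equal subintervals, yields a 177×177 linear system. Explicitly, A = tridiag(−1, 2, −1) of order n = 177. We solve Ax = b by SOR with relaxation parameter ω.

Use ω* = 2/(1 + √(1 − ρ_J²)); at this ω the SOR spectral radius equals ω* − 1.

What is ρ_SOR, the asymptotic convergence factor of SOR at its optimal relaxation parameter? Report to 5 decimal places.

ρ_SOR = 0.96532

[ρ_J] n=177: ρ(B_J) = cos(π/(n+1)) = cos(π/178) = 0.99984.
root = sin(π/178) = 0.017648  (since 1−cos² = sin²).
Then 2/(1+√(1−ρ_J²)) = 2/(1+0.017648); ω* = 2/1.017648 = 1.96532.
ρ_SOR = ω* − 1 ≈ 0.96532.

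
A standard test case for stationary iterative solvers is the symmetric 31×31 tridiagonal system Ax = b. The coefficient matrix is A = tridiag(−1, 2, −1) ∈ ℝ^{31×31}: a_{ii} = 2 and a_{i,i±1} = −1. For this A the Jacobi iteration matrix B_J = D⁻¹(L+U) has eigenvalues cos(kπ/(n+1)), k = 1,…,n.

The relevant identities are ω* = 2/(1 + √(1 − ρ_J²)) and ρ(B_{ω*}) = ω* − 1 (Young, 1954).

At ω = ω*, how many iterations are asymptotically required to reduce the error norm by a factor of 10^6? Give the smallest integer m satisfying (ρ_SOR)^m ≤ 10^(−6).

m = 71

B_J for the 31×31 system has eigenvalues cos(kπ/32); ρ_J = cos(π/32) = 0.9951847.
√(1−ρ_J²) = |sin(π/32)| = 0.0980171
ω* = 2/(1 + 0.0980171) = 2/1.0980171 = 1.8214653.
[ρ_SOR] ω* − 1 = 0.8214653.
(0.8214653)^m ≤ 10^{−6}  ⇒  m·ln(0.8214653) ≤ −6·ln10  ⇒  m ≥ 70.249  ⇒  m = 71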